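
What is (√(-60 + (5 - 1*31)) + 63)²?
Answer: (63 + I*√86)² ≈ 3883.0 + 1168.5*I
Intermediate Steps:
(√(-60 + (5 - 1*31)) + 63)² = (√(-60 + (5 - 31)) + 63)² = (√(-60 - 26) + 63)² = (√(-86) + 63)² = (I*√86 + 63)² = (63 + I*√86)²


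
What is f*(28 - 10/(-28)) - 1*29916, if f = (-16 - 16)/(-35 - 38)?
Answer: -15280724/511 ≈ -29904.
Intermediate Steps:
f = 32/73 (f = -32/(-73) = -32*(-1/73) = 32/73 ≈ 0.43836)
f*(28 - 10/(-28)) - 1*29916 = 32*(28 - 10/(-28))/73 - 1*29916 = 32*(28 - 10*(-1/28))/73 - 29916 = 32*(28 + 5/14)/73 - 29916 = (32/73)*(397/14) - 29916 = 6352/511 - 29916 = -15280724/511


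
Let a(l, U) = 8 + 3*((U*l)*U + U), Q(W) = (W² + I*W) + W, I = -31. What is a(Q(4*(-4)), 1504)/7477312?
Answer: 624316981/934664 ≈ 667.96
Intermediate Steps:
Q(W) = W² - 30*W (Q(W) = (W² - 31*W) + W = W² - 30*W)
a(l, U) = 8 + 3*U + 3*l*U² (a(l, U) = 8 + 3*(l*U² + U) = 8 + 3*(U + l*U²) = 8 + (3*U + 3*l*U²) = 8 + 3*U + 3*l*U²)
a(Q(4*(-4)), 1504)/7477312 = (8 + 3*1504 + 3*((4*(-4))*(-30 + 4*(-4)))*1504²)/7477312 = (8 + 4512 + 3*(-16*(-30 - 16))*2262016)*(1/7477312) = (8 + 4512 + 3*(-16*(-46))*2262016)*(1/7477312) = (8 + 4512 + 3*736*2262016)*(1/7477312) = (8 + 4512 + 4994531328)*(1/7477312) = 4994535848*(1/7477312) = 624316981/934664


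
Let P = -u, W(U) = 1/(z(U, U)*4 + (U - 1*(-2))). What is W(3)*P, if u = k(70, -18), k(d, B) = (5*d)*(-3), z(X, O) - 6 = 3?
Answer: 1050/41 ≈ 25.610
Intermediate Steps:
z(X, O) = 9 (z(X, O) = 6 + 3 = 9)
k(d, B) = -15*d
u = -1050 (u = -15*70 = -1050)
W(U) = 1/(38 + U) (W(U) = 1/(9*4 + (U - 1*(-2))) = 1/(36 + (U + 2)) = 1/(36 + (2 + U)) = 1/(38 + U))
P = 1050 (P = -1*(-1050) = 1050)
W(3)*P = 1050/(38 + 3) = 1050/41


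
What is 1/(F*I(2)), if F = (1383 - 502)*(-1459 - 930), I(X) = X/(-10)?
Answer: 5/2104709 ≈ 2.3756e-6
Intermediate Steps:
I(X) = -X/10 (I(X) = X*(-⅒) = -X/10)
F = -2104709 (F = 881*(-2389) = -2104709)
1/(F*I(2)) = 1/(-(-2104709)*2/10) = 1/(-2104709*(-⅕)) = 1/(2104709/5) = 5/2104709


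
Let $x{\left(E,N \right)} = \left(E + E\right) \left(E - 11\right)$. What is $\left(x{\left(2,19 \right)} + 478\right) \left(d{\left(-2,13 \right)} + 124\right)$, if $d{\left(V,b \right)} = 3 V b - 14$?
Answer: $14144$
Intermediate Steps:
$d{\left(V,b \right)} = -14 + 3 V b$ ($d{\left(V,b \right)} = 3 V b - 14 = -14 + 3 V b$)
$x{\left(E,N \right)} = 2 E \left(-11 + E\right)$
$\left(x{\left(2,19 \right)} + 478\right) \left(d{\left(-2,13 \right)} + 124\right) = \left(2 \cdot 2 \left(-11 + 2\right) + 478\right) \left(\left(-14 + 3 \left(-2\right) 13\right) + 124\right) = \left(2 \cdot 2 \left(-9\right) + 478\right) \left(\left(-14 - 78\right) + 124\right) = \left(-36 + 478\right) \left(-92 + 124\right) = 442 \cdot 32 = 14144$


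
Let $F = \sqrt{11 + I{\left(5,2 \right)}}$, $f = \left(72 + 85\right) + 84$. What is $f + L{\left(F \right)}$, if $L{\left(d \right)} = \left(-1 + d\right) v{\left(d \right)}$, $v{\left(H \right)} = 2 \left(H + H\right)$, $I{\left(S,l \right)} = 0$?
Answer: $285 - 4 \sqrt{11} \approx 271.73$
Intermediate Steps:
$v{\left(H \right)} = 4 H$ ($v{\left(H \right)} = 2 \cdot 2 H = 4 H$)
$f = 241$ ($f = 157 + 84 = 241$)
$F = \sqrt{11}$ ($F = \sqrt{11 + 0} = \sqrt{11} \approx 3.3166$)
$L{\left(d \right)} = 4 d \left(-1 + d\right)$ ($L{\left(d \right)} = \left(-1 + d\right) 4 d = 4 d \left(-1 + d\right)$)
$f + L{\left(F \right)} = 241 + 4 \sqrt{11} \left(-1 + \sqrt{11}\right)$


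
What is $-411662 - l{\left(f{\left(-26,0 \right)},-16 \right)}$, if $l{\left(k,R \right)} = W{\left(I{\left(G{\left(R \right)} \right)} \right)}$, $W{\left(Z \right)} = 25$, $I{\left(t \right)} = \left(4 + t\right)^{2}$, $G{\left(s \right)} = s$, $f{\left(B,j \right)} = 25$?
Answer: $-411687$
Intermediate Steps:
$l{\left(k,R \right)} = 25$
$-411662 - l{\left(f{\left(-26,0 \right)},-16 \right)} = -411662 - 25 = -411687$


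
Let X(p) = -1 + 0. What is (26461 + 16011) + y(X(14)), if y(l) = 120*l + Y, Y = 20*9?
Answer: 42532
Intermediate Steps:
Y = 180
X(p) = -1
y(l) = 180 + 120*l (y(l) = 120*l + 180 = 180 + 120*l)
(26461 + 16011) + y(X(14)) = (26461 + 16011) + (180 + 120*(-1)) = 42472 + (180 - 120) = 42472 + 60 = 42532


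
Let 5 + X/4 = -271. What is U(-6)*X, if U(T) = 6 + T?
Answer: 0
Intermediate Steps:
X = -1104 (X = -20 + 4*(-271) = -20 - 1084 = -1104)
U(-6)*X = (6 - 6)*(-1104) = 0*(-1104) = 0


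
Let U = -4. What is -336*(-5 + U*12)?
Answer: 17808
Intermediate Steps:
-336*(-5 + U*12) = -336*(-5 - 4*12) = -336*(-5 - 48) = -336*(-53) = 17808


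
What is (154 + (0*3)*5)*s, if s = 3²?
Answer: 1386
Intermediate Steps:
s = 9
(154 + (0*3)*5)*s = (154 + (0*3)*5)*9 = (154 + 0*5)*9 = (154 + 0)*9 = 154*9 = 1386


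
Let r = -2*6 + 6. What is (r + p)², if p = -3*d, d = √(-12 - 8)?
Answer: -144 + 72*I*√5 ≈ -144.0 + 161.0*I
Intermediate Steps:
d = 2*I*√5 (d = √(-20) = 2*I*√5 ≈ 4.4721*I)
p = -6*I*√5 ≈ -13.416*I
r = -6 (r = -12 + 6 = -6)
(r + p)² = (-6 - 6*I*√5)²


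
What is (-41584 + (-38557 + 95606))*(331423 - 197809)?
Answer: 2066340510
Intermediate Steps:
(-41584 + (-38557 + 95606))*(331423 - 197809) = (-41584 + 57049)*133614 = 15465*133614 = 2066340510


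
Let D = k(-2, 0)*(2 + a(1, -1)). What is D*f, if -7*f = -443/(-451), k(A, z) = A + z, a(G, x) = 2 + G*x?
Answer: 2658/3157 ≈ 0.84194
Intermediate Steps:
f = -443/3157 (f = -(-443)/(7*(-451)) = -(-443)*(-1)/(7*451) = -1/7*443/451 = -443/3157 ≈ -0.14032)
D = -6 (D = (-2 + 0)*(2 + (2 + 1*(-1))) = -2*(2 + (2 - 1)) = -2*(2 + 1) = -2*3 = -6)
D*f = -6*(-443/3157) = 2658/3157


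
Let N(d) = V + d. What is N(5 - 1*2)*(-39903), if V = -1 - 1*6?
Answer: 159612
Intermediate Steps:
V = -7 (V = -1 - 6 = -7)
N(d) = -7 + d
N(5 - 1*2)*(-39903) = (-7 + (5 - 1*2))*(-39903) = (-7 + (5 - 2))*(-39903) = (-7 + 3)*(-39903) = -4*(-39903) = 159612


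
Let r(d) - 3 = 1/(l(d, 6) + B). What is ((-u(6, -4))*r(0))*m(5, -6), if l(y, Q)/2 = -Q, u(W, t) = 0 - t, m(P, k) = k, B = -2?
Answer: 492/7 ≈ 70.286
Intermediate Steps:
u(W, t) = -t
l(y, Q) = -2*Q (l(y, Q) = 2*(-Q) = -2*Q)
r(d) = 41/14 (r(d) = 3 + 1/(-2*6 - 2) = 3 + 1/(-12 - 2) = 3 + 1/(-14) = 3 - 1/14 = 41/14)
((-u(6, -4))*r(0))*m(5, -6) = (-(-1)*(-4)*(41/14))*(-6) = (-1*4*(41/14))*(-6) = -4*41/14*(-6) = -82/7*(-6) = 492/7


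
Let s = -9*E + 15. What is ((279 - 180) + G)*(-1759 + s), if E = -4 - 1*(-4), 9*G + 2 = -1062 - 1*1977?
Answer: 3749600/9 ≈ 4.1662e+5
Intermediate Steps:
G = -3041/9 (G = -2/9 + (-1062 - 1*1977)/9 = -2/9 + (-1062 - 1977)/9 = -2/9 + (⅑)*(-3039) = -2/9 - 1013/3 = -3041/9 ≈ -337.89)
E = 0 (E = -4 + 4 = 0)
s = 15 (s = -9*0 + 15 = 0 + 15 = 15)
((279 - 180) + G)*(-1759 + s) = ((279 - 180) - 3041/9)*(-1759 + 15) = (99 - 3041/9)*(-1744) = -2150/9*(-1744) = 3749600/9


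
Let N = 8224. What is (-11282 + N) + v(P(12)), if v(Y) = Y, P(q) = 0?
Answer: -3058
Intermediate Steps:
(-11282 + N) + v(P(12)) = (-11282 + 8224) + 0 = -3058 + 0 = -3058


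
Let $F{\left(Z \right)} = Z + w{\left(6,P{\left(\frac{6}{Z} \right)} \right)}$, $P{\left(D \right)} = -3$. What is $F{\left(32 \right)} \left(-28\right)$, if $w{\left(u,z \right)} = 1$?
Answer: $-924$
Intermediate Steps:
$F{\left(Z \right)} = 1 + Z$ ($F{\left(Z \right)} = Z + 1 = 1 + Z$)
$F{\left(32 \right)} \left(-28\right) = \left(1 + 32\right) \left(-28\right) = 33 \left(-28\right) = -924$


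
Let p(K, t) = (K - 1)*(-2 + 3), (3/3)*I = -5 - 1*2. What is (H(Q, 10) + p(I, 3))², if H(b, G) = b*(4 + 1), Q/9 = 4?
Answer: 29584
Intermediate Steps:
Q = 36 (Q = 9*4 = 36)
H(b, G) = 5*b (H(b, G) = b*5 = 5*b)
I = -7 (I = -5 - 1*2 = -5 - 2 = -7)
p(K, t) = -1 + K (p(K, t) = (-1 + K)*1 = -1 + K)
(H(Q, 10) + p(I, 3))² = (5*36 + (-1 - 7))² = (180 - 8)² = 172² = 29584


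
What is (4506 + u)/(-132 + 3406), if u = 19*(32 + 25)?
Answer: 5589/3274 ≈ 1.7071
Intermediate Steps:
u = 1083 (u = 19*57 = 1083)
(4506 + u)/(-132 + 3406) = (4506 + 1083)/(-132 + 3406) = 5589/3274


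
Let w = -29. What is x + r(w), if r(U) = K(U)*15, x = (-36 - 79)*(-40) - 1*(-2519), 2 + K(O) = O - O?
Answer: 7089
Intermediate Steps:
K(O) = -2 (K(O) = -2 + (O - O) = -2 + 0 = -2)
x = 7119 (x = -115*(-40) + 2519 = 4600 + 2519 = 7119)
r(U) = -30 (r(U) = -2*15 = -30)
x + r(w) = 7119 - 30 = 7089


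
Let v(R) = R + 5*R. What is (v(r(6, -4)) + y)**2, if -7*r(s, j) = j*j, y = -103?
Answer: 667489/49 ≈ 13622.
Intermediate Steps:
r(s, j) = -j**2/7 (r(s, j) = -j*j/7 = -j**2/7)
v(R) = 6*R
(v(r(6, -4)) + y)**2 = (6*(-1/7*(-4)**2) - 103)**2 = (6*(-1/7*16) - 103)**2 = (6*(-16/7) - 103)**2 = (-96/7 - 103)**2 = (-817/7)**2 = 667489/49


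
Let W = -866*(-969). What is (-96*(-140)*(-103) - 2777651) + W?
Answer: -3322817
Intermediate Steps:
W = 839154
(-96*(-140)*(-103) - 2777651) + W = (-96*(-140)*(-103) - 2777651) + 839154 = (13440*(-103) - 2777651) + 839154 = (-1384320 - 2777651) + 839154 = -4161971 + 839154 = -3322817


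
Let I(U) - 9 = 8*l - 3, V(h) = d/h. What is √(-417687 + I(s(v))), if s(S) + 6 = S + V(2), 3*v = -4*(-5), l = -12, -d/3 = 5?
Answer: I*√417777 ≈ 646.36*I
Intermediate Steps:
d = -15 (d = -3*5 = -15)
V(h) = -15/h
v = 20/3 (v = (-4*(-5))/3 = (⅓)*20 = 20/3 ≈ 6.6667)
s(S) = -27/2 + S (s(S) = -6 + (S - 15/2) = -6 + (-15/2 + S) = -27/2 + S)
I(U) = -90 (I(U) = 9 + (8*(-12) - 3) = 9 + (-96 - 3) = 9 - 99 = -90)
√(-417687 + I(s(v))) = √(-417687 - 90) = √(-417777) = I*√417777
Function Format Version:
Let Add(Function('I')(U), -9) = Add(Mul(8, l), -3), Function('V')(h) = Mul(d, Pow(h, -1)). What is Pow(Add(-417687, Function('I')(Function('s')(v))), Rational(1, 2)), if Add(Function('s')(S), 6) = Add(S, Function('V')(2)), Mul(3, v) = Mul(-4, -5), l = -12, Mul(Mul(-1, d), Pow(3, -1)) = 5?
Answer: Mul(I, Pow(417777, Rational(1, 2))) ≈ Mul(646.36, I)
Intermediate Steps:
d = -15 (d = Mul(-3, 5) = -15)
Function('V')(h) = Mul(-15, Pow(h, -1))
v = Rational(20, 3) (v = Mul(Rational(1, 3), Mul(-4, -5)) = Mul(Rational(1, 3), 20) = Rational(20, 3) ≈ 6.6667)
Function('s')(S) = Add(Rational(-27, 2), S) (Function('s')(S) = Add(-6, Add(S, Mul(-15, Pow(2, -1)))) = Add(-6, Add(S, Mul(-15, Rational(1, 2)))) = Add(-6, Add(S, Rational(-15, 2))) = Add(-6, Add(Rational(-15, 2), S)) = Add(Rational(-27, 2), S))
Function('I')(U) = -90 (Function('I')(U) = Add(9, Add(Mul(8, -12), -3)) = Add(9, Add(-96, -3)) = Add(9, -99) = -90)
Pow(Add(-417687, Function('I')(Function('s')(v))), Rational(1, 2)) = Pow(Add(-417687, -90), Rational(1, 2)) = Pow(-417777, Rational(1, 2)) = Mul(I, Pow(417777, Rational(1, 2)))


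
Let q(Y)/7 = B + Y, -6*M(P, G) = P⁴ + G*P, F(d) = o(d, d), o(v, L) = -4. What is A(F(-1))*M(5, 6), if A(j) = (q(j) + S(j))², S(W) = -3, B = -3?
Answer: -885560/3 ≈ -2.9519e+5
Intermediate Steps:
F(d) = -4
M(P, G) = -P⁴/6 - G*P/6 (M(P, G) = -(P⁴ + G*P)/6 = -P⁴/6 - G*P/6)
q(Y) = -21 + 7*Y (q(Y) = 7*(-3 + Y) = -21 + 7*Y)
A(j) = (-24 + 7*j)² (A(j) = ((-21 + 7*j) - 3)² = (-24 + 7*j)²)
A(F(-1))*M(5, 6) = (-24 + 7*(-4))²*(-⅙*5*(6 + 5³)) = (-24 - 28)²*(-⅙*5*(6 + 125)) = (-52)²*(-⅙*5*131) = 2704*(-655/6) = -885560/3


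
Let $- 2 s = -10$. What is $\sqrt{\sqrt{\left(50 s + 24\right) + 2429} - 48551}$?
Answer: $\sqrt{-48551 + \sqrt{2703}} \approx 220.22 i$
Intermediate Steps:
$s = 5$ ($s = \left(- \frac{1}{2}\right) \left(-10\right) = 5$)
$\sqrt{\sqrt{\left(50 s + 24\right) + 2429} - 48551} = \sqrt{\sqrt{\left(50 \cdot 5 + 24\right) + 2429} - 48551} = \sqrt{\sqrt{\left(250 + 24\right) + 2429} - 48551} = \sqrt{\sqrt{274 + 2429} - 48551} = \sqrt{\sqrt{2703} - 48551} = \sqrt{-48551 + \sqrt{2703}}$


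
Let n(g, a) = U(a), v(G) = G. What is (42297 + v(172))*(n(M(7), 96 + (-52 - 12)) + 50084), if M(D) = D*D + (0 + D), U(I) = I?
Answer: 2128376404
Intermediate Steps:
M(D) = D + D**2 (M(D) = D**2 + D = D + D**2)
n(g, a) = a
(42297 + v(172))*(n(M(7), 96 + (-52 - 12)) + 50084) = (42297 + 172)*((96 + (-52 - 12)) + 50084) = 42469*((96 - 64) + 50084) = 42469*(32 + 50084) = 42469*50116 = 2128376404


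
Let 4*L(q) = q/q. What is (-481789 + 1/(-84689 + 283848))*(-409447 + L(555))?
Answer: 78574973100004575/398318 ≈ 1.9727e+11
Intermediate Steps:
L(q) = ¼ (L(q) = (q/q)/4 = (¼)*1 = ¼)
(-481789 + 1/(-84689 + 283848))*(-409447 + L(555)) = (-481789 + 1/(-84689 + 283848))*(-409447 + ¼) = (-481789 + 1/199159)*(-1637787/4) = -95952615450/199159*(-1637787/4) = 78574973100004575/398318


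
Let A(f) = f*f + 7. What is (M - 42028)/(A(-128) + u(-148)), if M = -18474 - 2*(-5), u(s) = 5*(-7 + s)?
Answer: -15123/3904 ≈ -3.8737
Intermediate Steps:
u(s) = -35 + 5*s
A(f) = 7 + f² (A(f) = f² + 7 = 7 + f²)
M = -18464 (M = -18474 - 1*(-10) = -18474 + 10 = -18464)
(M - 42028)/(A(-128) + u(-148)) = (-18464 - 42028)/((7 + (-128)²) + (-35 + 5*(-148))) = -60492/((7 + 16384) + (-35 - 740)) = -60492/(16391 - 775) = -60492/15616 = -60492*1/15616 = -15123/3904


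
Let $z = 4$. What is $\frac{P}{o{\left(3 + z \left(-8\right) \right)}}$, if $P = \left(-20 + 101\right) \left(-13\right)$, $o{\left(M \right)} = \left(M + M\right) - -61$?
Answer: $-351$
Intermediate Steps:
$o{\left(M \right)} = 61 + 2 M$ ($o{\left(M \right)} = 2 M + 61 = 61 + 2 M$)
$P = -1053$ ($P = 81 \left(-13\right) = -1053$)
$\frac{P}{o{\left(3 + z \left(-8\right) \right)}} = - \frac{1053}{61 + 2 \left(3 + 4 \left(-8\right)\right)} = - \frac{1053}{61 + 2 \left(3 - 32\right)} = - \frac{1053}{61 + 2 \left(-29\right)} = - \frac{1053}{61 - 58} = - \frac{1053}{3} = \left(-1053\right) \frac{1}{3} = -351$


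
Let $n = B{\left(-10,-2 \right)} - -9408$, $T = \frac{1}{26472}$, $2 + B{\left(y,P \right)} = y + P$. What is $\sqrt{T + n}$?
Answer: $\frac{\sqrt{1645750798842}}{13236} \approx 96.923$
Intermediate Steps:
$B{\left(y,P \right)} = -2 + P + y$ ($B{\left(y,P \right)} = -2 + \left(y + P\right) = -2 + \left(P + y\right) = -2 + P + y$)
$T = \frac{1}{26472} \approx 3.7776 \cdot 10^{-5}$
$n = 9394$ ($n = \left(-2 - 2 - 10\right) - -9408 = -14 + 9408 = 9394$)
$\sqrt{T + n} = \sqrt{\frac{1}{26472} + 9394} = \sqrt{\frac{248677969}{26472}} = \frac{\sqrt{1645750798842}}{13236}$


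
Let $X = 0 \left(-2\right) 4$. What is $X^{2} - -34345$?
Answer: $34345$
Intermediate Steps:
$X = 0$ ($X = 0 \cdot 4 = 0$)
$X^{2} - -34345 = 0^{2} - -34345 = 0 + 34345 = 34345$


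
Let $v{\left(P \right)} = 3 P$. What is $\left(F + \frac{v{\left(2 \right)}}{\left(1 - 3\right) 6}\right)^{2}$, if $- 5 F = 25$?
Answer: $\frac{121}{4} \approx 30.25$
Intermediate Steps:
$F = -5$ ($F = \left(- \frac{1}{5}\right) 25 = -5$)
$\left(F + \frac{v{\left(2 \right)}}{\left(1 - 3\right) 6}\right)^{2} = \left(-5 + \frac{3 \cdot 2}{\left(1 - 3\right) 6}\right)^{2} = \left(-5 + \frac{6}{\left(-2\right) 6}\right)^{2} = \left(-5 + \frac{6}{-12}\right)^{2} = \left(-5 + 6 \left(- \frac{1}{12}\right)\right)^{2} = \left(-5 - \frac{1}{2}\right)^{2} = \left(- \frac{11}{2}\right)^{2} = \frac{121}{4}$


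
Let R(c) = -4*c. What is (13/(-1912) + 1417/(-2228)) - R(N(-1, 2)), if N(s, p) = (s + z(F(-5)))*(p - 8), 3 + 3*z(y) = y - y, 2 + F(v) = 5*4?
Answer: 50434665/1064984 ≈ 47.357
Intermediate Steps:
F(v) = 18 (F(v) = -2 + 5*4 = -2 + 20 = 18)
z(y) = -1 (z(y) = -1 + (y - y)/3 = -1 + (⅓)*0 = -1 + 0 = -1)
N(s, p) = (-1 + s)*(-8 + p) (N(s, p) = (s - 1)*(p - 8) = (-1 + s)*(-8 + p))
(13/(-1912) + 1417/(-2228)) - R(N(-1, 2)) = (13/(-1912) + 1417/(-2228)) - (-4)*(8 - 1*2 - 8*(-1) + 2*(-1)) = (13*(-1/1912) + 1417*(-1/2228)) - (-4)*(8 - 2 + 8 - 2) = (-13/1912 - 1417/2228) - (-4)*12 = -684567/1064984 - 1*(-48) = -684567/1064984 + 48 = 50434665/1064984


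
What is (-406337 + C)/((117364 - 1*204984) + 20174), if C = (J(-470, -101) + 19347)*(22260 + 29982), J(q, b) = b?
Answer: -1005043195/67446 ≈ -14901.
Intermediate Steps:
C = 1005449532 (C = (-101 + 19347)*(22260 + 29982) = 19246*52242 = 1005449532)
(-406337 + C)/((117364 - 1*204984) + 20174) = (-406337 + 1005449532)/((117364 - 1*204984) + 20174) = 1005043195/((117364 - 204984) + 20174) = 1005043195/(-87620 + 20174) = 1005043195/(-67446) = 1005043195*(-1/67446) = -1005043195/67446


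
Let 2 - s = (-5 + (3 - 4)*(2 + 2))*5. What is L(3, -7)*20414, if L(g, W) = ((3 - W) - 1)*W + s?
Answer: -326624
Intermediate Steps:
s = 47 (s = 2 - (-5 + (3 - 4)*(2 + 2))*5 = 2 - (-5 - 1*4)*5 = 2 - (-5 - 4)*5 = 2 - (-9)*5 = 2 - 1*(-45) = 2 + 45 = 47)
L(g, W) = 47 + W*(2 - W) (L(g, W) = ((3 - W) - 1)*W + 47 = (2 - W)*W + 47 = W*(2 - W) + 47 = 47 + W*(2 - W))
L(3, -7)*20414 = (47 - 1*(-7)² + 2*(-7))*20414 = (47 - 1*49 - 14)*20414 = (47 - 49 - 14)*20414 = -16*20414 = -326624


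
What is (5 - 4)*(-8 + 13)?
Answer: 5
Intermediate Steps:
(5 - 4)*(-8 + 13) = 1*5 = 5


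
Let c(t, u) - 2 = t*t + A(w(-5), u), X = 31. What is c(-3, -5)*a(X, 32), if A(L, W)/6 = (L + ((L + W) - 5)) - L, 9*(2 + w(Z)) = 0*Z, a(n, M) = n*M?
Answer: -60512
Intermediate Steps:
a(n, M) = M*n
w(Z) = -2 (w(Z) = -2 + (0*Z)/9 = -2 + (⅑)*0 = -2 + 0 = -2)
A(L, W) = -30 + 6*L + 6*W (A(L, W) = 6*((L + ((L + W) - 5)) - L) = 6*((L + (-5 + L + W)) - L) = 6*((-5 + W + 2*L) - L) = 6*(-5 + L + W) = -30 + 6*L + 6*W)
c(t, u) = -40 + t² + 6*u (c(t, u) = 2 + (t*t + (-30 + 6*(-2) + 6*u)) = 2 + (t² + (-30 - 12 + 6*u)) = 2 + (t² + (-42 + 6*u)) = 2 + (-42 + t² + 6*u) = -40 + t² + 6*u)
c(-3, -5)*a(X, 32) = (-40 + (-3)² + 6*(-5))*(32*31) = (-40 + 9 - 30)*992 = -61*992 = -60512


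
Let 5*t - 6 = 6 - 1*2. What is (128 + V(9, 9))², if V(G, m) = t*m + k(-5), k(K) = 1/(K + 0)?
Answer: 531441/25 ≈ 21258.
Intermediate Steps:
k(K) = 1/K
t = 2 (t = 6/5 + (6 - 1*2)/5 = 6/5 + (6 - 2)/5 = 6/5 + (⅕)*4 = 6/5 + ⅘ = 2)
V(G, m) = -⅕ + 2*m (V(G, m) = 2*m + 1/(-5) = 2*m - ⅕ = -⅕ + 2*m)
(128 + V(9, 9))² = (128 + (-⅕ + 2*9))² = (128 + (-⅕ + 18))² = (128 + 89/5)² = (729/5)² = 531441/25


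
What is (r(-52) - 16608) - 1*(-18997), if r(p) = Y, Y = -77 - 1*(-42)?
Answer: 2354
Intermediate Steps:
Y = -35 (Y = -77 + 42 = -35)
r(p) = -35
(r(-52) - 16608) - 1*(-18997) = (-35 - 16608) - 1*(-18997) = -16643 + 18997 = 2354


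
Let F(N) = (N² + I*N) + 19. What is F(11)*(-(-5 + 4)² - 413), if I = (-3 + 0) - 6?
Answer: -16974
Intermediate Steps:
I = -9 (I = -3 - 6 = -9)
F(N) = 19 + N² - 9*N (F(N) = (N² - 9*N) + 19 = 19 + N² - 9*N)
F(11)*(-(-5 + 4)² - 413) = (19 + 11² - 9*11)*(-(-5 + 4)² - 413) = (19 + 121 - 99)*(-1*(-1)² - 413) = 41*(-1*1 - 413) = 41*(-1 - 413) = 41*(-414) = -16974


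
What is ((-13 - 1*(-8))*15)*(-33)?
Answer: 2475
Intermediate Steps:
((-13 - 1*(-8))*15)*(-33) = ((-13 + 8)*15)*(-33) = -5*15*(-33) = -75*(-33) = 2475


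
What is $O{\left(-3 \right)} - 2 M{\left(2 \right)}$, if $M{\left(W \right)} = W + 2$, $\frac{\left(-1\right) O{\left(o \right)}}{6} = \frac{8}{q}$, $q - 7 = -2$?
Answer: $- \frac{88}{5} \approx -17.6$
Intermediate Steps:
$q = 5$ ($q = 7 - 2 = 5$)
$O{\left(o \right)} = - \frac{48}{5}$ ($O{\left(o \right)} = - 6 \cdot \frac{8}{5} = - 6 \cdot 8 \cdot \frac{1}{5} = \left(-6\right) \frac{8}{5} = - \frac{48}{5}$)
$M{\left(W \right)} = 2 + W$
$O{\left(-3 \right)} - 2 M{\left(2 \right)} = - \frac{48}{5} - 2 \left(2 + 2\right) = - \frac{48}{5} - 8 = - \frac{88}{5}$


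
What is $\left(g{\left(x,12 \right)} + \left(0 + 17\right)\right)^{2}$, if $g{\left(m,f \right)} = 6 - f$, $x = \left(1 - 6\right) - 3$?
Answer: $121$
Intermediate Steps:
$x = -8$ ($x = \left(1 - 6\right) - 3 = -5 - 3 = -8$)
$\left(g{\left(x,12 \right)} + \left(0 + 17\right)\right)^{2} = \left(\left(6 - 12\right) + \left(0 + 17\right)\right)^{2} = \left(\left(6 - 12\right) + 17\right)^{2} = \left(-6 + 17\right)^{2} = 11^{2} = 121$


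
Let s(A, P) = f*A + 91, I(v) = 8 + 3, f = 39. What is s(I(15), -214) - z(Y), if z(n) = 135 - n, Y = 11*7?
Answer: 462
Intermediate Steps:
Y = 77
I(v) = 11
s(A, P) = 91 + 39*A (s(A, P) = 39*A + 91 = 91 + 39*A)
s(I(15), -214) - z(Y) = (91 + 39*11) - (135 - 1*77) = (91 + 429) - (135 - 77) = 520 - 1*58 = 520 - 58 = 462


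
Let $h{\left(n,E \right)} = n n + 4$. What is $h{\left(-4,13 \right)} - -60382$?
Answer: $60402$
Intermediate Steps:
$h{\left(n,E \right)} = 4 + n^{2}$ ($h{\left(n,E \right)} = n^{2} + 4 = 4 + n^{2}$)
$h{\left(-4,13 \right)} - -60382 = \left(4 + \left(-4\right)^{2}\right) - -60382 = \left(4 + 16\right) + 60382 = 20 + 60382 = 60402$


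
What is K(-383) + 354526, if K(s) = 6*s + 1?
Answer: 352229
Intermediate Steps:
K(s) = 1 + 6*s
K(-383) + 354526 = (1 + 6*(-383)) + 354526 = (1 - 2298) + 354526 = -2297 + 354526 = 352229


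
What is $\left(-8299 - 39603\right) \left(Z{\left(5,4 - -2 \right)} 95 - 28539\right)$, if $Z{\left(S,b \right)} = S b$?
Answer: $1230554478$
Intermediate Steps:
$\left(-8299 - 39603\right) \left(Z{\left(5,4 - -2 \right)} 95 - 28539\right) = \left(-8299 - 39603\right) \left(5 \left(4 - -2\right) 95 - 28539\right) = - 47902 \left(5 \left(4 + 2\right) 95 - 28539\right) = - 47902 \left(5 \cdot 6 \cdot 95 - 28539\right) = - 47902 \left(30 \cdot 95 - 28539\right) = - 47902 \left(2850 - 28539\right) = \left(-47902\right) \left(-25689\right) = 1230554478$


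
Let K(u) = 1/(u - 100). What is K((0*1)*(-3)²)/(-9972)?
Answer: 1/997200 ≈ 1.0028e-6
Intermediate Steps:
K(u) = 1/(-100 + u)
K((0*1)*(-3)²)/(-9972) = 1/(-100 + (0*1)*(-3)²*(-9972)) = -1/9972/(-100 + 0*9) = -1/9972/(-100 + 0) = -1/9972/(-100) = -1/100*(-1/9972) = 1/997200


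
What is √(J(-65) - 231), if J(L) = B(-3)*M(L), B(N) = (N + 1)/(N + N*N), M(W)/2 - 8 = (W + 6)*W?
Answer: 7*I*√57 ≈ 52.849*I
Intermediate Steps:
M(W) = 16 + 2*W*(6 + W) (M(W) = 16 + 2*((W + 6)*W) = 16 + 2*((6 + W)*W) = 16 + 2*(W*(6 + W)) = 16 + 2*W*(6 + W))
B(N) = (1 + N)/(N + N²)
J(L) = -16/3 - 4*L - 2*L²/3 (J(L) = (16 + 2*L² + 12*L)/(-3) = -(16 + 2*L² + 12*L)/3 = -16/3 - 4*L - 2*L²/3)
√(J(-65) - 231) = √((-16/3 - 4*(-65) - ⅔*(-65)²) - 231) = √((-16/3 + 260 - ⅔*4225) - 231) = √((-16/3 + 260 - 8450/3) - 231) = √(-2562 - 231) = √(-2793) = 7*I*√57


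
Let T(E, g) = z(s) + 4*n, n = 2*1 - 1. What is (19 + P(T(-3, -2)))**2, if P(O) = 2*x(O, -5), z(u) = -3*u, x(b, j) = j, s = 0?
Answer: 81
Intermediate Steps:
n = 1 (n = 2 - 1 = 1)
T(E, g) = 4 (T(E, g) = -3*0 + 4*1 = 0 + 4 = 4)
P(O) = -10 (P(O) = 2*(-5) = -10)
(19 + P(T(-3, -2)))**2 = (19 - 10)**2 = 9**2 = 81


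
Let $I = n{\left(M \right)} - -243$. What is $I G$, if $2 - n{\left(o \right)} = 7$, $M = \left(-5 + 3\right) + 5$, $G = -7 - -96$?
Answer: $21182$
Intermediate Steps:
$G = 89$ ($G = -7 + 96 = 89$)
$M = 3$ ($M = -2 + 5 = 3$)
$n{\left(o \right)} = -5$ ($n{\left(o \right)} = 2 - 7 = -5$)
$I = 238$ ($I = -5 - -243 = -5 + 243 = 238$)
$I G = 238 \cdot 89 = 21182$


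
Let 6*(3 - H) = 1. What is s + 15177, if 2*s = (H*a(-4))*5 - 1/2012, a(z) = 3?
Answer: 61157757/4024 ≈ 15198.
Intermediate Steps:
H = 17/6 (H = 3 - ⅙*1 = 3 - ⅙ = 17/6 ≈ 2.8333)
s = 85509/4024 (s = (((17/6)*3)*5 - 1/2012)/2 = ((17/2)*5 - 1*1/2012)/2 = (85/2 - 1/2012)/2 = (½)*(85509/2012) = 85509/4024 ≈ 21.250)
s + 15177 = 85509/4024 + 15177 = 61157757/4024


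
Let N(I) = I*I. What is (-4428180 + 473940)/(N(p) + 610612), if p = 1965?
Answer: -3954240/4471837 ≈ -0.88425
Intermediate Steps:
N(I) = I²
(-4428180 + 473940)/(N(p) + 610612) = (-4428180 + 473940)/(1965² + 610612) = -3954240/(3861225 + 610612) = -3954240/4471837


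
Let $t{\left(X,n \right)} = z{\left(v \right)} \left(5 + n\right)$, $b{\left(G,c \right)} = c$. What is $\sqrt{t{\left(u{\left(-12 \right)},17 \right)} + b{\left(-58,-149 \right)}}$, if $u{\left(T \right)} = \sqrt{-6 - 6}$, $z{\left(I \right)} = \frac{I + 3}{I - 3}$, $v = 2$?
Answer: $i \sqrt{259} \approx 16.093 i$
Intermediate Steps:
$z{\left(I \right)} = \frac{3 + I}{-3 + I}$
$u{\left(T \right)} = 2 i \sqrt{3}$ ($u{\left(T \right)} = \sqrt{-12} = 2 i \sqrt{3}$)
$t{\left(X,n \right)} = -25 - 5 n$ ($t{\left(X,n \right)} = \frac{3 + 2}{-3 + 2} \left(5 + n\right) = \frac{1}{-1} \cdot 5 \left(5 + n\right) = \left(-1\right) 5 \left(5 + n\right) = - 5 \left(5 + n\right) = -25 - 5 n$)
$\sqrt{t{\left(u{\left(-12 \right)},17 \right)} + b{\left(-58,-149 \right)}} = \sqrt{\left(-25 - 85\right) - 149} = \sqrt{-110 - 149} = \sqrt{-259} = i \sqrt{259}$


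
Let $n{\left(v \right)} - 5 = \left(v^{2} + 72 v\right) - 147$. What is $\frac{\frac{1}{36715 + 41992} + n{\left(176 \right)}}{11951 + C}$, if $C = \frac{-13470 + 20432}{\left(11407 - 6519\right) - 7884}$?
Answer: $\frac{5129491661014}{1408785801719} \approx 3.6411$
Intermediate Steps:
$C = - \frac{3481}{1498}$ ($C = \frac{6962}{\left(11407 - 6519\right) - 7884} = \frac{6962}{4888 - 7884} = \frac{6962}{-2996} = 6962 \left(- \frac{1}{2996}\right) = - \frac{3481}{1498} \approx -2.3238$)
$n{\left(v \right)} = -142 + v^{2} + 72 v$ ($n{\left(v \right)} = 5 - \left(147 - v^{2} - 72 v\right) = 5 + \left(-147 + v^{2} + 72 v\right) = -142 + v^{2} + 72 v$)
$\frac{\frac{1}{36715 + 41992} + n{\left(176 \right)}}{11951 + C} = \frac{\frac{1}{36715 + 41992} + \left(-142 + 176^{2} + 72 \cdot 176\right)}{11951 - \frac{3481}{1498}} = \frac{\frac{1}{78707} + \left(-142 + 30976 + 12672\right)}{\frac{17899117}{1498}} = \left(\frac{1}{78707} + 43506\right) \frac{1498}{17899117} = \frac{3424226743}{78707} \cdot \frac{1498}{17899117} = \frac{5129491661014}{1408785801719}$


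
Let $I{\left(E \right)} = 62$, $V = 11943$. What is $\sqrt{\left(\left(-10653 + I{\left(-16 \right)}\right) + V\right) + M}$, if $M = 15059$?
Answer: $\sqrt{16411} \approx 128.11$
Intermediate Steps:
$\sqrt{\left(\left(-10653 + I{\left(-16 \right)}\right) + V\right) + M} = \sqrt{\left(\left(-10653 + 62\right) + 11943\right) + 15059} = \sqrt{\left(-10591 + 11943\right) + 15059} = \sqrt{1352 + 15059} = \sqrt{16411}$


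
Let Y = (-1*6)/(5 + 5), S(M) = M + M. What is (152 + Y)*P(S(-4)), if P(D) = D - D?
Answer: 0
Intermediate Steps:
S(M) = 2*M
P(D) = 0
Y = -⅗ (Y = -6/10 = -6*⅒ = -⅗ ≈ -0.60000)
(152 + Y)*P(S(-4)) = (152 - ⅗)*0 = (757/5)*0 = 0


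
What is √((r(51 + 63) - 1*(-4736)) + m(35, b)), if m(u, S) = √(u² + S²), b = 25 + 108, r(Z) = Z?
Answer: √(4850 + 7*√386) ≈ 70.622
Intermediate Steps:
b = 133
m(u, S) = √(S² + u²)
√((r(51 + 63) - 1*(-4736)) + m(35, b)) = √(((51 + 63) - 1*(-4736)) + √(133² + 35²)) = √((114 + 4736) + √(17689 + 1225)) = √(4850 + √18914) = √(4850 + 7*√386)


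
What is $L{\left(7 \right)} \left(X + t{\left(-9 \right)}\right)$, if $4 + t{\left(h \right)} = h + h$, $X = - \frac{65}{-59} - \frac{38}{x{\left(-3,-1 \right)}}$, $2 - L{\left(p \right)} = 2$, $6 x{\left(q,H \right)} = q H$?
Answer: $0$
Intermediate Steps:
$x{\left(q,H \right)} = \frac{H q}{6}$ ($x{\left(q,H \right)} = \frac{q H}{6} = \frac{H q}{6}$)
$L{\left(p \right)} = 0$ ($L{\left(p \right)} = 2 - 2 = 0$)
$X = - \frac{4419}{59}$ ($X = - \frac{65}{-59} - \frac{38}{\frac{1}{6} \left(-1\right) \left(-3\right)} = \left(-65\right) \left(- \frac{1}{59}\right) - 38 \frac{1}{\frac{1}{2}} = \frac{65}{59} - 76 = - \frac{4419}{59} \approx -74.898$)
$t{\left(h \right)} = -4 + 2 h$ ($t{\left(h \right)} = -4 + \left(h + h\right) = -4 + 2 h$)
$L{\left(7 \right)} \left(X + t{\left(-9 \right)}\right) = 0 \left(- \frac{4419}{59} + \left(-4 + 2 \left(-9\right)\right)\right) = 0 \left(- \frac{4419}{59} - 22\right) = 0 \left(- \frac{5717}{59}\right) = 0$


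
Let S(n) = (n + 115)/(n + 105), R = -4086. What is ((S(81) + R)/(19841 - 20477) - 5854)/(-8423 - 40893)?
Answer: 86468123/729235692 ≈ 0.11857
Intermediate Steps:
S(n) = (115 + n)/(105 + n)
((S(81) + R)/(19841 - 20477) - 5854)/(-8423 - 40893) = (((115 + 81)/(105 + 81) - 4086)/(19841 - 20477) - 5854)/(-8423 - 40893) = ((196/186 - 4086)/(-636) - 5854)/(-49316) = (((1/186)*196 - 4086)*(-1/636) - 5854)*(-1/49316) = ((98/93 - 4086)*(-1/636) - 5854)*(-1/49316) = (-379900/93*(-1/636) - 5854)*(-1/49316) = (94975/14787 - 5854)*(-1/49316) = -86468123/14787*(-1/49316) = 86468123/729235692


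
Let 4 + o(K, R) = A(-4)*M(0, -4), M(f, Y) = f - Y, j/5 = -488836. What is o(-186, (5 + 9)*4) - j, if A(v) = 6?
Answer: 2444200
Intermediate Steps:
j = -2444180 (j = 5*(-488836) = -2444180)
o(K, R) = 20 (o(K, R) = -4 + 6*(0 - 1*(-4)) = -4 + 6*(0 + 4) = -4 + 6*4 = -4 + 24 = 20)
o(-186, (5 + 9)*4) - j = 20 - 1*(-2444180) = 20 + 2444180 = 2444200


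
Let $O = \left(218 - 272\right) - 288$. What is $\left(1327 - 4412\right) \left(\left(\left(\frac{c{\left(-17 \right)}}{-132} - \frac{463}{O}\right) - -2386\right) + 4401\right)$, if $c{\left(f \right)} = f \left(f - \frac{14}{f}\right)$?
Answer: $- \frac{14319980765}{684} \approx -2.0936 \cdot 10^{7}$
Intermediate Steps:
$O = -342$ ($O = -54 - 288 = -342$)
$\left(1327 - 4412\right) \left(\left(\left(\frac{c{\left(-17 \right)}}{-132} - \frac{463}{O}\right) - -2386\right) + 4401\right) = \left(1327 - 4412\right) \left(\left(\left(\frac{-14 + \left(-17\right)^{2}}{-132} - \frac{463}{-342}\right) - -2386\right) + 4401\right) = - 3085 \left(\left(\left(\left(-14 + 289\right) \left(- \frac{1}{132}\right) - - \frac{463}{342}\right) + 2386\right) + 4401\right) = - 3085 \left(\left(\left(275 \left(- \frac{1}{132}\right) + \frac{463}{342}\right) + 2386\right) + 4401\right) = - 3085 \left(\left(\left(- \frac{25}{12} + \frac{463}{342}\right) + 2386\right) + 4401\right) = - 3085 \left(\left(- \frac{499}{684} + 2386\right) + 4401\right) = - 3085 \left(\frac{1631525}{684} + 4401\right) = \left(-3085\right) \frac{4641809}{684} = - \frac{14319980765}{684}$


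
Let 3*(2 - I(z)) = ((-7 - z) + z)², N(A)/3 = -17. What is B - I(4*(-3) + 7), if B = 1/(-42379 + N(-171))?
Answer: 1824487/127290 ≈ 14.333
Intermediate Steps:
N(A) = -51 (N(A) = 3*(-17) = -51)
B = -1/42430 (B = 1/(-42379 - 51) = 1/(-42430) = -1/42430 ≈ -2.3568e-5)
I(z) = -43/3 (I(z) = 2 - ((-7 - z) + z)²/3 = 2 - ⅓*(-7)² = 2 - ⅓*49 = 2 - 49/3 = -43/3)
B - I(4*(-3) + 7) = -1/42430 - 1*(-43/3) = -1/42430 + 43/3 = 1824487/127290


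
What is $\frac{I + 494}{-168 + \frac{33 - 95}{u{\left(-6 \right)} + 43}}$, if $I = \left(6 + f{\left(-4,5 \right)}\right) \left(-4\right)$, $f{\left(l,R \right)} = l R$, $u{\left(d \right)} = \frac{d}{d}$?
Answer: $- \frac{12100}{3727} \approx -3.2466$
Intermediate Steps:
$u{\left(d \right)} = 1$
$f{\left(l,R \right)} = R l$
$I = 56$ ($I = \left(6 + 5 \left(-4\right)\right) \left(-4\right) = \left(6 - 20\right) \left(-4\right) = \left(-14\right) \left(-4\right) = 56$)
$\frac{I + 494}{-168 + \frac{33 - 95}{u{\left(-6 \right)} + 43}} = \frac{56 + 494}{-168 + \frac{33 - 95}{1 + 43}} = \frac{550}{-168 - \frac{62}{44}} = \frac{550}{-168 - \frac{31}{22}} = \frac{550}{- \frac{3727}{22}} = 550 \left(- \frac{22}{3727}\right) = - \frac{12100}{3727}$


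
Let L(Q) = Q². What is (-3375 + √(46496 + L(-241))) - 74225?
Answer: -77600 + √104577 ≈ -77277.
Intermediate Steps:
(-3375 + √(46496 + L(-241))) - 74225 = (-3375 + √(46496 + (-241)²)) - 74225 = (-3375 + √(46496 + 58081)) - 74225 = (-3375 + √104577) - 74225 = -77600 + √104577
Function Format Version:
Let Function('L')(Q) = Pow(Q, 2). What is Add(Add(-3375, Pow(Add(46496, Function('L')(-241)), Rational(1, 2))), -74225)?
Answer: Add(-77600, Pow(104577, Rational(1, 2))) ≈ -77277.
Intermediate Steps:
Add(Add(-3375, Pow(Add(46496, Function('L')(-241)), Rational(1, 2))), -74225) = Add(Add(-3375, Pow(Add(46496, Pow(-241, 2)), Rational(1, 2))), -74225) = Add(Add(-3375, Pow(Add(46496, 58081), Rational(1, 2))), -74225) = Add(Add(-3375, Pow(104577, Rational(1, 2))), -74225) = Add(-77600, Pow(104577, Rational(1, 2)))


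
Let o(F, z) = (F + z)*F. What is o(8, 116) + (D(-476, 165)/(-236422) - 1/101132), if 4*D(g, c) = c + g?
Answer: 23718558692959/23909829704 ≈ 992.00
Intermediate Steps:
D(g, c) = c/4 + g/4 (D(g, c) = (c + g)/4 = c/4 + g/4)
o(F, z) = F*(F + z)
o(8, 116) + (D(-476, 165)/(-236422) - 1/101132) = 8*(8 + 116) + (((1/4)*165 + (1/4)*(-476))/(-236422) - 1/101132) = 8*124 + ((165/4 - 119)*(-1/236422) - 1*1/101132) = 992 + (-311/4*(-1/236422) - 1/101132) = 992 + (311/945688 - 1/101132) = 992 + 7626591/23909829704 = 23718558692959/23909829704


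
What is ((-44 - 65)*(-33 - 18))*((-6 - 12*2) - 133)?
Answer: -906117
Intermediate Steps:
((-44 - 65)*(-33 - 18))*((-6 - 12*2) - 133) = (-109*(-51))*((-6 - 4*6) - 133) = 5559*((-6 - 24) - 133) = 5559*(-30 - 133) = 5559*(-163) = -906117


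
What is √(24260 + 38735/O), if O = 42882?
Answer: √44612548350510/42882 ≈ 155.76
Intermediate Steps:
√(24260 + 38735/O) = √(24260 + 38735/42882) = √(1040356055/42882) = √44612548350510/42882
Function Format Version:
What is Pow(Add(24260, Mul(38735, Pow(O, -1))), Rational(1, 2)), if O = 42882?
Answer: Mul(Rational(1, 42882), Pow(44612548350510, Rational(1, 2))) ≈ 155.76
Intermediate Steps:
Pow(Add(24260, Mul(38735, Pow(O, -1))), Rational(1, 2)) = Pow(Add(24260, Mul(38735, Pow(42882, -1))), Rational(1, 2)) = Pow(Add(24260, Mul(38735, Rational(1, 42882))), Rational(1, 2)) = Pow(Add(24260, Rational(38735, 42882)), Rational(1, 2)) = Pow(Rational(1040356055, 42882), Rational(1, 2)) = Mul(Rational(1, 42882), Pow(44612548350510, Rational(1, 2)))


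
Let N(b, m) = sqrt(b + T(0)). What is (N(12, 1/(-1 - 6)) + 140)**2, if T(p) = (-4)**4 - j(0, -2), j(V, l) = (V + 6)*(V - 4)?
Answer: 19892 + 560*sqrt(73) ≈ 24677.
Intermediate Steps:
j(V, l) = (-4 + V)*(6 + V) (j(V, l) = (6 + V)*(-4 + V) = (-4 + V)*(6 + V))
T(p) = 280 (T(p) = (-4)**4 - (-24 + 0**2 + 2*0) = 256 - (-24 + 0 + 0) = 256 - 1*(-24) = 256 + 24 = 280)
N(b, m) = sqrt(280 + b) (N(b, m) = sqrt(b + 280) = sqrt(280 + b))
(N(12, 1/(-1 - 6)) + 140)**2 = (sqrt(280 + 12) + 140)**2 = (sqrt(292) + 140)**2 = (2*sqrt(73) + 140)**2 = (140 + 2*sqrt(73))**2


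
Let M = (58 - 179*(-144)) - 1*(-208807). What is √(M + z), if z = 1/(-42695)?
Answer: √427718403006330/42695 ≈ 484.40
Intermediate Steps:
M = 234641 (M = (58 + 25776) + 208807 = 25834 + 208807 = 234641)
z = -1/42695 ≈ -2.3422e-5
√(M + z) = √(234641 - 1/42695) = √(10017997494/42695) = √427718403006330/42695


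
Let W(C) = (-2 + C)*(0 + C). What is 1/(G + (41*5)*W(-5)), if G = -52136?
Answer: -1/44961 ≈ -2.2241e-5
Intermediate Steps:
W(C) = C*(-2 + C) (W(C) = (-2 + C)*C = C*(-2 + C))
1/(G + (41*5)*W(-5)) = 1/(-52136 + (41*5)*(-5*(-2 - 5))) = 1/(-52136 + 205*(-5*(-7))) = 1/(-52136 + 205*35) = 1/(-52136 + 7175) = 1/(-44961) = -1/44961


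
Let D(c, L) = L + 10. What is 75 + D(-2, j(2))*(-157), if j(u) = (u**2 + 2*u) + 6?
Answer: -3693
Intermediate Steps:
j(u) = 6 + u**2 + 2*u
D(c, L) = 10 + L
75 + D(-2, j(2))*(-157) = 75 + (10 + (6 + 2**2 + 2*2))*(-157) = 75 + (10 + (6 + 4 + 4))*(-157) = 75 + (10 + 14)*(-157) = 75 + 24*(-157) = 75 - 3768 = -3693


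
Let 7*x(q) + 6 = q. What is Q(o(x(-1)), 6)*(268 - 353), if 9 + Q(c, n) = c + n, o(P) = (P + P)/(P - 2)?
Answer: 595/3 ≈ 198.33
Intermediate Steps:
x(q) = -6/7 + q/7
o(P) = 2*P/(-2 + P) (o(P) = (2*P)/(-2 + P) = 2*P/(-2 + P))
Q(c, n) = -9 + c + n (Q(c, n) = -9 + (c + n) = -9 + c + n)
Q(o(x(-1)), 6)*(268 - 353) = (-9 + 2*(-6/7 + (⅐)*(-1))/(-2 + (-6/7 + (⅐)*(-1))) + 6)*(268 - 353) = (-9 + 2*(-6/7 - ⅐)/(-2 + (-6/7 - ⅐)) + 6)*(-85) = (-9 + 2*(-1)/(-2 - 1) + 6)*(-85) = (-9 + 2*(-1)/(-3) + 6)*(-85) = (-9 + 2*(-1)*(-⅓) + 6)*(-85) = (-9 + ⅔ + 6)*(-85) = -7/3*(-85) = 595/3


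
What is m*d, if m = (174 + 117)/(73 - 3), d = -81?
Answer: -23571/70 ≈ -336.73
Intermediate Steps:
m = 291/70 ≈ 4.1571
m*d = (291/70)*(-81) = -23571/70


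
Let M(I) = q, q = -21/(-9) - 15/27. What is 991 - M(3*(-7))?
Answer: 8903/9 ≈ 989.22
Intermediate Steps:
q = 16/9 (q = -21*(-1/9) - 15*1/27 = 7/3 - 5/9 = 16/9 ≈ 1.7778)
M(I) = 16/9
991 - M(3*(-7)) = 991 - 1*16/9 = 991 - 16/9 = 8903/9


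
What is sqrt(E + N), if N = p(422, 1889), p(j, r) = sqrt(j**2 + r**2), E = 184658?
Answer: sqrt(184658 + sqrt(3746405)) ≈ 431.96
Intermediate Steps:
N = sqrt(3746405) (N = sqrt(422**2 + 1889**2) = sqrt(178084 + 3568321) = sqrt(3746405) ≈ 1935.6)
sqrt(E + N) = sqrt(184658 + sqrt(3746405))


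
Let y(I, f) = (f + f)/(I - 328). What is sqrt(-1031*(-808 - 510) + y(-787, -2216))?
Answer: sqrt(1689371178730)/1115 ≈ 1165.7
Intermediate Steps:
y(I, f) = 2*f/(-328 + I) (y(I, f) = (2*f)/(-328 + I) = 2*f/(-328 + I))
sqrt(-1031*(-808 - 510) + y(-787, -2216)) = sqrt(-1031*(-808 - 510) + 2*(-2216)/(-328 - 787)) = sqrt(-1031*(-1318) + 2*(-2216)/(-1115)) = sqrt(1358858 + 2*(-2216)*(-1/1115)) = sqrt(1358858 + 4432/1115) = sqrt(1515131102/1115) = sqrt(1689371178730)/1115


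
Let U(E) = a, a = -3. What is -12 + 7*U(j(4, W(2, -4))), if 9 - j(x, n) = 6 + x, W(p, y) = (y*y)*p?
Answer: -33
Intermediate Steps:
W(p, y) = p*y² (W(p, y) = y²*p = p*y²)
j(x, n) = 3 - x (j(x, n) = 9 - (6 + x) = 9 + (-6 - x) = 3 - x)
U(E) = -3
-12 + 7*U(j(4, W(2, -4))) = -12 + 7*(-3) = -12 - 21 = -33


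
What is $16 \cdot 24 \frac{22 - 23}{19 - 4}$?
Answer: $- \frac{128}{5} \approx -25.6$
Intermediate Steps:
$16 \cdot 24 \frac{22 - 23}{19 - 4} = 384 \left(- \frac{1}{15}\right) = - \frac{128}{5}$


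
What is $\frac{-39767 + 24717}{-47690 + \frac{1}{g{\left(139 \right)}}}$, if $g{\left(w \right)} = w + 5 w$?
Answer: $\frac{12551700}{39773459} \approx 0.31558$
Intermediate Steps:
$g{\left(w \right)} = 6 w$
$\frac{-39767 + 24717}{-47690 + \frac{1}{g{\left(139 \right)}}} = \frac{-39767 + 24717}{-47690 + \frac{1}{6 \cdot 139}} = - \frac{15050}{-47690 + \frac{1}{834}} = - \frac{15050}{- \frac{39773459}{834}} = \left(-15050\right) \left(- \frac{834}{39773459}\right) = \frac{12551700}{39773459}$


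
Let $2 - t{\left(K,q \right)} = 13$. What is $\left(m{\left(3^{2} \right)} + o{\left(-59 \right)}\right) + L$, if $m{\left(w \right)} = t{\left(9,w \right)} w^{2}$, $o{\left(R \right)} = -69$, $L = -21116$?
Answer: $-22076$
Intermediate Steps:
$t{\left(K,q \right)} = -11$ ($t{\left(K,q \right)} = 2 - 13 = -11$)
$m{\left(w \right)} = - 11 w^{2}$
$\left(m{\left(3^{2} \right)} + o{\left(-59 \right)}\right) + L = \left(- 11 \left(3^{2}\right)^{2} - 69\right) - 21116 = \left(- 11 \cdot 9^{2} - 69\right) - 21116 = \left(\left(-11\right) 81 - 69\right) - 21116 = \left(-891 - 69\right) - 21116 = -960 - 21116 = -22076$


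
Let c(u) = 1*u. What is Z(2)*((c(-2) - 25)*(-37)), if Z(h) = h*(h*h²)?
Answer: 15984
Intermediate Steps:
Z(h) = h⁴ (Z(h) = h*h³ = h⁴)
c(u) = u
Z(2)*((c(-2) - 25)*(-37)) = 2⁴*((-2 - 25)*(-37)) = 16*(-27*(-37)) = 16*999 = 15984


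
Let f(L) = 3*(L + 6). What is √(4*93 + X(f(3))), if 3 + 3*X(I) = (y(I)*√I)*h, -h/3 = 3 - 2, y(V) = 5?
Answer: √(371 - 15*√3) ≈ 18.575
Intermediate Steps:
f(L) = 18 + 3*L (f(L) = 3*(6 + L) = 18 + 3*L)
h = -3 (h = -3*(3 - 2) = -3*1 = -3)
X(I) = -1 - 5*√I (X(I) = -1 + ((5*√I)*(-3))/3 = -1 + (-15*√I)/3 = -1 - 5*√I)
√(4*93 + X(f(3))) = √(4*93 + (-1 - 5*√(18 + 3*3))) = √(372 + (-1 - 5*√(18 + 9))) = √(372 + (-1 - 15*√3)) = √(371 - 15*√3)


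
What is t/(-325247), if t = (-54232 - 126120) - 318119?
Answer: 498471/325247 ≈ 1.5326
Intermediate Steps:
t = -498471 (t = -180352 - 318119 = -498471)
t/(-325247) = -498471/(-325247) = -498471*(-1/325247) = 498471/325247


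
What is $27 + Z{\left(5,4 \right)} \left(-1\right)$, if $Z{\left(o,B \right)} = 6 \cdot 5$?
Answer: $-3$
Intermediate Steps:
$Z{\left(o,B \right)} = 30$
$27 + Z{\left(5,4 \right)} \left(-1\right) = 27 + 30 \left(-1\right) = 27 - 30 = -3$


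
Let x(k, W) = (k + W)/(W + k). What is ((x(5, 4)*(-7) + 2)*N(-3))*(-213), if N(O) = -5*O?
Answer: 15975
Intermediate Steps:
x(k, W) = 1 (x(k, W) = (W + k)/(W + k) = 1)
((x(5, 4)*(-7) + 2)*N(-3))*(-213) = ((1*(-7) + 2)*(-5*(-3)))*(-213) = ((-7 + 2)*15)*(-213) = -5*15*(-213) = -75*(-213) = 15975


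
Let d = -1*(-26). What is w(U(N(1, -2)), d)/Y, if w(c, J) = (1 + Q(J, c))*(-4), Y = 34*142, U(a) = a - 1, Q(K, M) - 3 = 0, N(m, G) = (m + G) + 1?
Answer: -4/1207 ≈ -0.0033140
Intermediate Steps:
N(m, G) = 1 + G + m (N(m, G) = (G + m) + 1 = 1 + G + m)
Q(K, M) = 3 (Q(K, M) = 3 + 0 = 3)
U(a) = -1 + a
Y = 4828
d = 26
w(c, J) = -16 (w(c, J) = (1 + 3)*(-4) = 4*(-4) = -16)
w(U(N(1, -2)), d)/Y = -16/4828 = -16*1/4828 = -4/1207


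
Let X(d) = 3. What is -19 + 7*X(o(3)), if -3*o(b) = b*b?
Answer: 2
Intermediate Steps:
o(b) = -b²/3 (o(b) = -b*b/3 = -b²/3)
-19 + 7*X(o(3)) = -19 + 7*3 = -19 + 21 = 2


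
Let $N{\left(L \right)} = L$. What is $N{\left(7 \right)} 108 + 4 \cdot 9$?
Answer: $792$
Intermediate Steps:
$N{\left(7 \right)} 108 + 4 \cdot 9 = 7 \cdot 108 + 4 \cdot 9 = 756 + 36 = 792$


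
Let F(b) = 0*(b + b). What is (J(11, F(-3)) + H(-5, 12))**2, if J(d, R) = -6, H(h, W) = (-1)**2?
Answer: 25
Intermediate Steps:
H(h, W) = 1
F(b) = 0 (F(b) = 0*(2*b) = 0)
(J(11, F(-3)) + H(-5, 12))**2 = (-6 + 1)**2 = (-5)**2 = 25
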